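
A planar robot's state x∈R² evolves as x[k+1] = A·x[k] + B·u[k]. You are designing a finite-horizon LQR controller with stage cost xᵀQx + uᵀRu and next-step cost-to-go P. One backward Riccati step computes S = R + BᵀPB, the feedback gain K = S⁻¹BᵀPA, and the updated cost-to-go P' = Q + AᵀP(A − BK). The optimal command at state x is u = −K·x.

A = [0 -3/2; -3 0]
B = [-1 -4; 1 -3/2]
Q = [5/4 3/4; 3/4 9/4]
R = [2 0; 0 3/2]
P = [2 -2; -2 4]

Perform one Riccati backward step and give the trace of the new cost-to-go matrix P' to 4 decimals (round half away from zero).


11.4855

BᵀP = [-4.0000 6.0000; -5.0000 2.0000]
S = R + BᵀPB = [2 0; 0 3/2] + [10.0000 7.0000; 7.0000 17.0000] = [12.0000 7.0000; 7.0000 18.5000]
BᵀPA = [-18.0000 6.0000; -6.0000 7.5000]
K = S⁻¹·BᵀPA = [-1.6821 0.3382; 0.3121 0.2775]
A−BK = [-0.4335 -0.0520; -0.8497 0.0780]
AᵀP(A−BK) = [7.5954 -1.2486; -1.2486 0.3902]
P' = Q + AᵀP(A−BK) = [8.8454 -0.4986; -0.4986 2.6402]
tr(P') = 11.4855


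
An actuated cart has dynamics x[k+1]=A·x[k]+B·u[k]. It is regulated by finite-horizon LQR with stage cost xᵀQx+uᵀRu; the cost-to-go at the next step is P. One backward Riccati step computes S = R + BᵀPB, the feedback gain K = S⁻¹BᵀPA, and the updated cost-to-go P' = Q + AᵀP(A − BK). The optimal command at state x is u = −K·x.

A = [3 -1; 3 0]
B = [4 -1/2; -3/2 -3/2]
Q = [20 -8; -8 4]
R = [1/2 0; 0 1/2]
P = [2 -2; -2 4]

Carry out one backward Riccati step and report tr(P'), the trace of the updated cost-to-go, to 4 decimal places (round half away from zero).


26.6415

BᵀP = [11.0000 -14.0000; 2.0000 -5.0000]
S = R + BᵀPB = [1/2 0; 0 1/2] + [65.0000 15.5000; 15.5000 6.5000] = [65.5000 15.5000; 15.5000 7.0000]
BᵀPA = [-9.0000 -11.0000; -9.0000 -2.0000]
K = S⁻¹·BᵀPA = [0.3505 -0.2108; -2.0619 0.1810]
A−BK = [0.5670 -0.0664; 0.4330 -0.0447]
AᵀP(A−BK) = [2.5979 -0.2680; -0.2680 0.0435]
P' = Q + AᵀP(A−BK) = [22.5979 -8.2680; -8.2680 4.0435]
tr(P') = 26.6415


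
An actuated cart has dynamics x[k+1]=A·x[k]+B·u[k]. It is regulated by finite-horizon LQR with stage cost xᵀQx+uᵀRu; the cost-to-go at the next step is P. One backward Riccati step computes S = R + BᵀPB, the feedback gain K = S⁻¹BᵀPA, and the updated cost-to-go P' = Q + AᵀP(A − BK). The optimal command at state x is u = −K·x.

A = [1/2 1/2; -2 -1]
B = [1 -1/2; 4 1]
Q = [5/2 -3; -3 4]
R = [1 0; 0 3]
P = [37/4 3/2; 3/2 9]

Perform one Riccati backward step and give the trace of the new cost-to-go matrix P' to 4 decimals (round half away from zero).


BᵀP = [15.2500 37.5000; -3.1250 8.2500]
S = R + BᵀPB = [1 0; 0 3] + [165.2500 29.8750; 29.8750 9.8125] = [166.2500 29.8750; 29.8750 12.8125]
BᵀPA = [-67.3750 -29.8750; -18.0625 -9.8125]
K = S⁻¹·BᵀPA = [-0.2615 -0.0724; -0.8000 -0.5970]
A−BK = [0.3615 0.2739; -0.1540 -0.1133]
AᵀP(A−BK) = [3.2436 2.4000; 2.4000 1.7910]
P' = Q + AᵀP(A−BK) = [5.7436 -0.6000; -0.6000 5.7910]
tr(P') = 11.5346

11.5346


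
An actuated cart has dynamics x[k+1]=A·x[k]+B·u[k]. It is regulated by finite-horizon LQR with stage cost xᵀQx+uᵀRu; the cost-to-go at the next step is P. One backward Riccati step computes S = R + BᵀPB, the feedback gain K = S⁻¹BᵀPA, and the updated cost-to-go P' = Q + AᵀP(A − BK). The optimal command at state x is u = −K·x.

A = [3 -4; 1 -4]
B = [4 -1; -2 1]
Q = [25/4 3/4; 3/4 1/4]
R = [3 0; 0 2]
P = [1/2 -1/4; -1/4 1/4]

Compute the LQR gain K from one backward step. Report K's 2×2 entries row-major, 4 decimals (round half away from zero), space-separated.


BᵀP = [2.5000 -1.5000; -0.7500 0.5000]
S = R + BᵀPB = [3 0; 0 2] + [13.0000 -4.0000; -4.0000 1.2500] = [16.0000 -4.0000; -4.0000 3.2500]
BᵀPA = [6.0000 -4.0000; -1.7500 1.0000]
K = S⁻¹·BᵀPA = [0.3472 -0.2500; -0.1111 0.0000]
A−BK = [1.5000 -3.0000; 1.8056 -4.5000]
AᵀP(A−BK) = [0.9722 -1.5000; -1.5000 3.0000]
P' = Q + AᵀP(A−BK) = [7.2222 -0.7500; -0.7500 3.2500]
tr(P') = 10.4722

0.3472 -0.2500 -0.1111 0.0000


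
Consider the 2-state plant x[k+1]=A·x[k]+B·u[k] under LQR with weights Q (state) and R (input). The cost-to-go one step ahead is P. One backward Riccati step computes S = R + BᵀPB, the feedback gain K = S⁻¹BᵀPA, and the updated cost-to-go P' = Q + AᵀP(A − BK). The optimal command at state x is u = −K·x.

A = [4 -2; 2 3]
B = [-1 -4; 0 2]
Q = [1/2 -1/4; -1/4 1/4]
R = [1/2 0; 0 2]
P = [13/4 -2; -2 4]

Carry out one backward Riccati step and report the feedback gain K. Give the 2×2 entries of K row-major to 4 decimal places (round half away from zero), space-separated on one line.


-3.2727 -1.2727 0.1925 1.0160

BᵀP = [-3.2500 2.0000; -17.0000 16.0000]
S = R + BᵀPB = [1/2 0; 0 2] + [3.2500 17.0000; 17.0000 100.0000] = [3.7500 17.0000; 17.0000 102.0000]
BᵀPA = [-9.0000 12.5000; -36.0000 82.0000]
K = S⁻¹·BᵀPA = [-3.2727 -1.2727; 0.1925 1.0160]
A−BK = [1.4973 0.7914; 1.6150 0.9679]
AᵀP(A−BK) = [13.4759 7.1230; 7.1230 5.5936]
P' = Q + AᵀP(A−BK) = [13.9759 6.8730; 6.8730 5.8436]
tr(P') = 19.8195


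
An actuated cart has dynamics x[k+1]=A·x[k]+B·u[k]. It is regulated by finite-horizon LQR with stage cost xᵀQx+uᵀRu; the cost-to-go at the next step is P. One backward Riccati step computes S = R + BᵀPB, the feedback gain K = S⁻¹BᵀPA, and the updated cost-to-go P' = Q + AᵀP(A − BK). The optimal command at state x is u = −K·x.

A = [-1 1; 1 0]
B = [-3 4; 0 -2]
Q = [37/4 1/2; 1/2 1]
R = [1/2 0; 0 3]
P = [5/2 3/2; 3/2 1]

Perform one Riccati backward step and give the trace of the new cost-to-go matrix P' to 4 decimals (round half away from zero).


10.3892

BᵀP = [-7.5000 -4.5000; 7.0000 4.0000]
S = R + BᵀPB = [1/2 0; 0 3] + [22.5000 -21.0000; -21.0000 20.0000] = [23.0000 -21.0000; -21.0000 23.0000]
BᵀPA = [3.0000 -7.5000; -3.0000 7.0000]
K = S⁻¹·BᵀPA = [0.0682 -0.2898; -0.0682 0.0398]
A−BK = [-0.5227 -0.0284; 0.8636 0.0795]
AᵀP(A−BK) = [0.0909 -0.0114; -0.0114 0.0483]
P' = Q + AᵀP(A−BK) = [9.3409 0.4886; 0.4886 1.0483]
tr(P') = 10.3892


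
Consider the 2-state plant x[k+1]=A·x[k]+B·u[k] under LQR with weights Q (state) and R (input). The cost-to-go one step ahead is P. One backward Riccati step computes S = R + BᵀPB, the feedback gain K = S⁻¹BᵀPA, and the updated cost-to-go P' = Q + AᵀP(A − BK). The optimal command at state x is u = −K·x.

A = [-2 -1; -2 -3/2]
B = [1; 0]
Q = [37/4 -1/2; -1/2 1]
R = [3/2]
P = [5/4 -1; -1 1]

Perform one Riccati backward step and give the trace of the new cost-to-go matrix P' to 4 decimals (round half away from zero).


11.6364

BᵀP = [1.2500 -1.0000]
S = R + BᵀPB = [3/2] + [1.2500] = [2.7500]
BᵀPA = [-0.5000 0.2500]
K = S⁻¹·BᵀPA = [-0.1818 0.0909]
A−BK = [-1.8182 -1.0909; -2.0000 -1.5000]
AᵀP(A−BK) = [0.9091 0.5455; 0.5455 0.4773]
P' = Q + AᵀP(A−BK) = [10.1591 0.0455; 0.0455 1.4773]
tr(P') = 11.6364


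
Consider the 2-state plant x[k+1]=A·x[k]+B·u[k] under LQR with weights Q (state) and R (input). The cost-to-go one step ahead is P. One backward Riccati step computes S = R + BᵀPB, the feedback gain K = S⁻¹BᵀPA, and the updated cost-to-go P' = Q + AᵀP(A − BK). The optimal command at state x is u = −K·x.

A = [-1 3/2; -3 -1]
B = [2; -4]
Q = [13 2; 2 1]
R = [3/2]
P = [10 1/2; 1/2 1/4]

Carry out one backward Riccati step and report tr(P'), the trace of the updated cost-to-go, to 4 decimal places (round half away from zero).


BᵀP = [18.0000 0.0000]
S = R + BᵀPB = [3/2] + [36.0000] = [37.5000]
BᵀPA = [-18.0000 27.0000]
K = S⁻¹·BᵀPA = [-0.4800 0.7200]
A−BK = [-0.0400 0.0600; -4.9200 1.8800]
AᵀP(A−BK) = [6.6100 -3.0400; -3.0400 1.8100]
P' = Q + AᵀP(A−BK) = [19.6100 -1.0400; -1.0400 2.8100]
tr(P') = 22.4200

22.4200


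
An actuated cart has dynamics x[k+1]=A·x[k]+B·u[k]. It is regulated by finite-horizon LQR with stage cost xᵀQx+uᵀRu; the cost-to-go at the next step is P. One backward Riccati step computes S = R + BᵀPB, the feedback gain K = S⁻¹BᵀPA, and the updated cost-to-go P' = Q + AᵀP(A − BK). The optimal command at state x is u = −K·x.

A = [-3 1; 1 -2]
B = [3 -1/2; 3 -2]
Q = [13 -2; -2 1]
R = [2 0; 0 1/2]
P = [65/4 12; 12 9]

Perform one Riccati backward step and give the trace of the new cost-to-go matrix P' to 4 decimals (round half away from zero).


BᵀP = [84.7500 63.0000; -32.1250 -24.0000]
S = R + BᵀPB = [2 0; 0 1/2] + [443.2500 -168.3750; -168.3750 64.0625] = [445.2500 -168.3750; -168.3750 64.5625]
BᵀPA = [-191.2500 -41.2500; 72.3750 15.8750]
K = S⁻¹·BᵀPA = [-0.4073 0.0246; 0.0587 0.3100]
A−BK = [-1.7486 1.0812; 2.3394 -1.4537]
AᵀP(A−BK) = [1.0986 -0.4845; -0.4845 0.3428]
P' = Q + AᵀP(A−BK) = [14.0986 -2.4845; -2.4845 1.3428]
tr(P') = 15.4414

15.4414


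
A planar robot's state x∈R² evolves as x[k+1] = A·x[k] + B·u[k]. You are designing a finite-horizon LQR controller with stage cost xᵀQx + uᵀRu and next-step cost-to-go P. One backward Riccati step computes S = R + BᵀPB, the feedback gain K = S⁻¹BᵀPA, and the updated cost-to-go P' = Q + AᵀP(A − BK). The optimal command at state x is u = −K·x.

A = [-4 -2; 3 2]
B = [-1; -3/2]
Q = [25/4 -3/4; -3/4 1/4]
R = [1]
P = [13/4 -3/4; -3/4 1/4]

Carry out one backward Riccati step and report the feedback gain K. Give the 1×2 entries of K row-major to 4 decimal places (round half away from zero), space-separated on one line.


BᵀP = [-2.1250 0.3750]
S = R + BᵀPB = [1] + [1.5625] = [2.5625]
BᵀPA = [9.6250 5.0000]
K = S⁻¹·BᵀPA = [3.7561 1.9512]
A−BK = [-0.2439 -0.0488; 8.6341 4.9268]
AᵀP(A−BK) = [36.0976 19.2195; 19.2195 10.2439]
P' = Q + AᵀP(A−BK) = [42.3476 18.4695; 18.4695 10.4939]
tr(P') = 52.8415

3.7561 1.9512


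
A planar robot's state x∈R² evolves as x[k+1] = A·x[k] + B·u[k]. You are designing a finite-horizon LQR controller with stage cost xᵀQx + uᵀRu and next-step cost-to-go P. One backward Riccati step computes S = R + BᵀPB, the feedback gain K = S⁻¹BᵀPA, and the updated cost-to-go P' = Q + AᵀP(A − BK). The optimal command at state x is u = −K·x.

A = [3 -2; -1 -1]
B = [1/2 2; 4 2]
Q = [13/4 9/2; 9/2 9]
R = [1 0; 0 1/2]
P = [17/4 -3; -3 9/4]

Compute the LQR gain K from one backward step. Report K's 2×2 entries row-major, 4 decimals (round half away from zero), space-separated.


-1.1753 0.3287 1.3668 -0.7755

BᵀP = [-9.8750 7.5000; 2.5000 -1.5000]
S = R + BᵀPB = [1 0; 0 1/2] + [25.0625 -4.7500; -4.7500 2.0000] = [26.0625 -4.7500; -4.7500 2.5000]
BᵀPA = [-37.1250 12.2500; 9.0000 -3.5000]
K = S⁻¹·BᵀPA = [-1.1753 0.3287; 1.3668 -0.7755]
A−BK = [0.8540 -0.6134; 0.9677 -0.7638]
AᵀP(A−BK) = [2.5636 -1.0680; -1.0680 0.5094]
P' = Q + AᵀP(A−BK) = [5.8136 3.4320; 3.4320 9.5094]
tr(P') = 15.3230


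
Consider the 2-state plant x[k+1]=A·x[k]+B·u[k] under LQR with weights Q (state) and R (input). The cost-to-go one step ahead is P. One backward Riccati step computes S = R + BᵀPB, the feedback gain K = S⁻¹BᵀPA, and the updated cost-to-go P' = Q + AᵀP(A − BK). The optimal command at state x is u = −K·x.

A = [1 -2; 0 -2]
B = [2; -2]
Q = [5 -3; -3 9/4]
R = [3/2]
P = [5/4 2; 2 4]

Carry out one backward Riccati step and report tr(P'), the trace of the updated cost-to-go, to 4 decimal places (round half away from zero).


26.5385

BᵀP = [-1.5000 -4.0000]
S = R + BᵀPB = [3/2] + [5.0000] = [6.5000]
BᵀPA = [-1.5000 11.0000]
K = S⁻¹·BᵀPA = [-0.2308 1.6923]
A−BK = [1.4615 -5.3846; -0.4615 1.3846]
AᵀP(A−BK) = [0.9038 -3.9615; -3.9615 18.3846]
P' = Q + AᵀP(A−BK) = [5.9038 -6.9615; -6.9615 20.6346]
tr(P') = 26.5385


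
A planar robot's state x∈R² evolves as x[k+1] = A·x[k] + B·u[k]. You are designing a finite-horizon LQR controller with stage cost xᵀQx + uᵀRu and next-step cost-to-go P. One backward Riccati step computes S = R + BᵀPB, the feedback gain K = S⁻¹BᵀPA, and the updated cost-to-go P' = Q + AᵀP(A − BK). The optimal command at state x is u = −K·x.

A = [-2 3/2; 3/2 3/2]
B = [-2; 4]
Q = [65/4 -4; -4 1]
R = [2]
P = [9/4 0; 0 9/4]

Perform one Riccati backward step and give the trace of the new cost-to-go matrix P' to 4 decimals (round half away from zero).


BᵀP = [-4.5000 9.0000]
S = R + BᵀPB = [2] + [45.0000] = [47.0000]
BᵀPA = [22.5000 6.7500]
K = S⁻¹·BᵀPA = [0.4787 0.1436]
A−BK = [-1.0426 1.7872; -0.4149 0.9255]
AᵀP(A−BK) = [3.2912 -4.9189; -4.9189 9.1556]
P' = Q + AᵀP(A−BK) = [19.5412 -8.9189; -8.9189 10.1556]
tr(P') = 29.6968

29.6968


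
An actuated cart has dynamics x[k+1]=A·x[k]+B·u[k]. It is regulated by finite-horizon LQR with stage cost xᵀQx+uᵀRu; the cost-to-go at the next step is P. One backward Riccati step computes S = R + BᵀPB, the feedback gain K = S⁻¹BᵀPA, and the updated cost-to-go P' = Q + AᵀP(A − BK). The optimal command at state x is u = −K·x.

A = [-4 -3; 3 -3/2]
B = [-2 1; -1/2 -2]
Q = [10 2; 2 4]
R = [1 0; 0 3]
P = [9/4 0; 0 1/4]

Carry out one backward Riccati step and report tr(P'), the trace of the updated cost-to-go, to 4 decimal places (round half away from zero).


21.4660

BᵀP = [-4.5000 -0.1250; 2.2500 -0.5000]
S = R + BᵀPB = [1 0; 0 3] + [9.0625 -4.2500; -4.2500 3.2500] = [10.0625 -4.2500; -4.2500 6.2500]
BᵀPA = [17.6250 13.6875; -10.5000 -6.0000]
K = S⁻¹·BᵀPA = [1.4618 1.3395; -0.6860 -0.0491]
A−BK = [-0.3904 -0.2719; 2.3590 -0.9285]
AᵀP(A−BK) = [5.2827 1.7504; 1.7504 2.1833]
P' = Q + AᵀP(A−BK) = [15.2827 3.7504; 3.7504 6.1833]
tr(P') = 21.4660


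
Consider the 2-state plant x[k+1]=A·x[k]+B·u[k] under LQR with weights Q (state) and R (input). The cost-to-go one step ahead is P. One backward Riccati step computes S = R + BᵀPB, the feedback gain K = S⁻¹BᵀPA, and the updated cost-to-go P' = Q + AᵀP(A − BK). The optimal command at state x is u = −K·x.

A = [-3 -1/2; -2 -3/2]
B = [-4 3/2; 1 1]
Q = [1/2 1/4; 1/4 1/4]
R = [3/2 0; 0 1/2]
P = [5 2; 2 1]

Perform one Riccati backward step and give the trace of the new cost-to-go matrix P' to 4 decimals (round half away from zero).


2.3549

BᵀP = [-18.0000 -7.0000; 9.5000 4.0000]
S = R + BᵀPB = [3/2 0; 0 1/2] + [65.0000 -34.0000; -34.0000 18.2500] = [66.5000 -34.0000; -34.0000 18.7500]
BᵀPA = [68.0000 19.5000; -36.5000 -10.7500]
K = S⁻¹·BᵀPA = [0.3741 0.0014; -1.2682 -0.5708]
A−BK = [0.3989 0.3618; -1.1059 -0.9305]
AᵀP(A−BK) = [1.2682 0.5708; 0.5708 0.3367]
P' = Q + AᵀP(A−BK) = [1.7682 0.8208; 0.8208 0.5867]
tr(P') = 2.3549


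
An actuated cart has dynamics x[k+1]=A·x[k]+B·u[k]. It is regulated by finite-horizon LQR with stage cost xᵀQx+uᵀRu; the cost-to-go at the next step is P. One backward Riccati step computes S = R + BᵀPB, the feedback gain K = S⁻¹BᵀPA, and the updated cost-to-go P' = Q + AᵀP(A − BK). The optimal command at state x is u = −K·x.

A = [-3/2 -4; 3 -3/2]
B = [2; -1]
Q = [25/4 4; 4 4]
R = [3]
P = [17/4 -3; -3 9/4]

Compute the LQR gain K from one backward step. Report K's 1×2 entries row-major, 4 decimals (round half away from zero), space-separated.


BᵀP = [11.5000 -8.2500]
S = R + BᵀPB = [3] + [31.2500] = [34.2500]
BᵀPA = [-42.0000 -33.6250]
K = S⁻¹·BᵀPA = [-1.2263 -0.9818]
A−BK = [0.9526 -2.0365; 1.7737 -2.4818]
AᵀP(A−BK) = [5.3089 3.3914; 3.3914 4.0511]
P' = Q + AᵀP(A−BK) = [11.5589 7.3914; 7.3914 8.0511]
tr(P') = 19.6099

-1.2263 -0.9818


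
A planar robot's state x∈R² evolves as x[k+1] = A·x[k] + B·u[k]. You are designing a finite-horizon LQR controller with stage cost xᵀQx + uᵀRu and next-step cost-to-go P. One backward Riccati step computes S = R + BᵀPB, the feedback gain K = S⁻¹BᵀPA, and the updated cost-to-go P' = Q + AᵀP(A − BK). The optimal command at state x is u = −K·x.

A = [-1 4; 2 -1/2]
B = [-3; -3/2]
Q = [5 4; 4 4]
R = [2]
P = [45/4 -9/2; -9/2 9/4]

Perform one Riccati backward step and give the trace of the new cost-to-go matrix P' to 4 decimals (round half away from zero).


BᵀP = [-27.0000 10.1250]
S = R + BᵀPB = [2] + [65.8125] = [67.8125]
BᵀPA = [47.2500 -113.0625]
K = S⁻¹·BᵀPA = [0.6968 -1.6673]
A−BK = [1.0903 -1.0018; 3.0452 -3.0009]
AᵀP(A−BK) = [5.3274 -6.7210; -6.7210 10.0555]
P' = Q + AᵀP(A−BK) = [10.3274 -2.7210; -2.7210 14.0555]
tr(P') = 24.3829

24.3829


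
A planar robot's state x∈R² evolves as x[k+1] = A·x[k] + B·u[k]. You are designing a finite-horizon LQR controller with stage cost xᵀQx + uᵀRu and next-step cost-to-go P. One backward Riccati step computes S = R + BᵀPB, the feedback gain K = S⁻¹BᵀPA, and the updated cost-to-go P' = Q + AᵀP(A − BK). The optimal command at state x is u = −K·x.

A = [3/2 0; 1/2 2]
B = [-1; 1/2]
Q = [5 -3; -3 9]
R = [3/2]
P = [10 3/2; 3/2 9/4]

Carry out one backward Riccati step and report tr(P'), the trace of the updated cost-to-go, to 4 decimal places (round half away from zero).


29.5370

BᵀP = [-9.2500 -0.3750]
S = R + BᵀPB = [3/2] + [9.0625] = [10.5625]
BᵀPA = [-14.0625 -0.7500]
K = S⁻¹·BᵀPA = [-1.3314 -0.0710]
A−BK = [0.1686 -0.0710; 1.1657 2.0355]
AᵀP(A−BK) = [6.5902 5.7515; 5.7515 8.9467]
P' = Q + AᵀP(A−BK) = [11.5902 2.7515; 2.7515 17.9467]
tr(P') = 29.5370


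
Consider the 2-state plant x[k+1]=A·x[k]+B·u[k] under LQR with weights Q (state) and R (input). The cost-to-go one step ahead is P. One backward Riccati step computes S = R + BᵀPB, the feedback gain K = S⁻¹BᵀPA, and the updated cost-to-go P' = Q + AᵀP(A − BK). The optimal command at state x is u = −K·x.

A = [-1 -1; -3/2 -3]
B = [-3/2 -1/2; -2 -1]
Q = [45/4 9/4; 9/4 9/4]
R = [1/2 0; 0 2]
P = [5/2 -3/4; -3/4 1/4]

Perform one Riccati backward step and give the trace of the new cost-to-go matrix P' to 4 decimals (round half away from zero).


BᵀP = [-2.2500 0.6250; -0.5000 0.1250]
S = R + BᵀPB = [1/2 0; 0 2] + [2.1250 0.5000; 0.5000 0.1250] = [2.6250 0.5000; 0.5000 2.1250]
BᵀPA = [1.3125 0.3750; 0.3125 0.1250]
K = S⁻¹·BᵀPA = [0.4941 0.1378; 0.0308 0.0264]
A−BK = [-0.2434 -0.7801; -0.4809 -2.6979]
AᵀP(A−BK) = [0.1543 0.0609; 0.0609 0.1950]
P' = Q + AᵀP(A−BK) = [11.4043 2.3109; 2.3109 2.4450]
tr(P') = 13.8493

13.8493


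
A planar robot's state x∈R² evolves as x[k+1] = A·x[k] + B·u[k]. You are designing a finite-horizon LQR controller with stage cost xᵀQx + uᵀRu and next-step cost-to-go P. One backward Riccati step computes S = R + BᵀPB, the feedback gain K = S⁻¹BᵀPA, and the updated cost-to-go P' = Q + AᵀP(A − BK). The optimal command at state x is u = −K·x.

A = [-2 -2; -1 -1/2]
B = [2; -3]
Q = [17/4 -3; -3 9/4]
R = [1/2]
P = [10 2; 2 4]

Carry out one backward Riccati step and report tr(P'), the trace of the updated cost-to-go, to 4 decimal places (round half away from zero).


BᵀP = [14.0000 -8.0000]
S = R + BᵀPB = [1/2] + [52.0000] = [52.5000]
BᵀPA = [-20.0000 -24.0000]
K = S⁻¹·BᵀPA = [-0.3810 -0.4571]
A−BK = [-1.2381 -1.0857; -2.1429 -1.8714]
AᵀP(A−BK) = [44.3810 38.8571; 38.8571 34.0286]
P' = Q + AᵀP(A−BK) = [48.6310 35.8571; 35.8571 36.2786]
tr(P') = 84.9095

84.9095


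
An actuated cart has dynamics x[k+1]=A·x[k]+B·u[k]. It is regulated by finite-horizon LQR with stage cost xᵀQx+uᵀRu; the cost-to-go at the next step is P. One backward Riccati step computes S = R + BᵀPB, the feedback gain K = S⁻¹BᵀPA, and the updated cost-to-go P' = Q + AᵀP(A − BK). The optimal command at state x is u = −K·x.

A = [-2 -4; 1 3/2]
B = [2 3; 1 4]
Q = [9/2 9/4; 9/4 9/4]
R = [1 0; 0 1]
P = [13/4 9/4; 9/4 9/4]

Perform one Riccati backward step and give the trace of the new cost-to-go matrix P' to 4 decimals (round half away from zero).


13.7257

BᵀP = [8.7500 6.7500; 18.7500 15.7500]
S = R + BᵀPB = [1 0; 0 1] + [24.2500 53.2500; 53.2500 119.2500] = [25.2500 53.2500; 53.2500 120.2500]
BᵀPA = [-10.7500 -24.8750; -21.7500 -51.3750]
K = S⁻¹·BᵀPA = [-0.6700 -1.2727; 0.1158 0.1364]
A−BK = [-1.0075 -1.8636; 1.2067 2.2273]
AᵀP(A−BK) = [1.5666 2.9091; 2.9091 5.4091]
P' = Q + AᵀP(A−BK) = [6.0666 5.1591; 5.1591 7.6591]
tr(P') = 13.7257


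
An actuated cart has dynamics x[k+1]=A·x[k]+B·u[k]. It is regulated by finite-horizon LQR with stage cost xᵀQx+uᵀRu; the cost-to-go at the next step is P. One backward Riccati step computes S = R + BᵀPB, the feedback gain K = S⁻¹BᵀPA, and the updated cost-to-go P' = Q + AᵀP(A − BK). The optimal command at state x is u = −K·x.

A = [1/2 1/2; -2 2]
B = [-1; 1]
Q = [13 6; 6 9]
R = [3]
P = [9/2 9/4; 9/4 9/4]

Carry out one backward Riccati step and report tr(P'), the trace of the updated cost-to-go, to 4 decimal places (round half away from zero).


41.7679

BᵀP = [-2.2500 0.0000]
S = R + BᵀPB = [3] + [2.2500] = [5.2500]
BᵀPA = [-1.1250 -1.1250]
K = S⁻¹·BᵀPA = [-0.2143 -0.2143]
A−BK = [0.2857 0.2857; -1.7857 2.2143]
AᵀP(A−BK) = [5.3839 -8.1161; -8.1161 14.3839]
P' = Q + AᵀP(A−BK) = [18.3839 -2.1161; -2.1161 23.3839]
tr(P') = 41.7679


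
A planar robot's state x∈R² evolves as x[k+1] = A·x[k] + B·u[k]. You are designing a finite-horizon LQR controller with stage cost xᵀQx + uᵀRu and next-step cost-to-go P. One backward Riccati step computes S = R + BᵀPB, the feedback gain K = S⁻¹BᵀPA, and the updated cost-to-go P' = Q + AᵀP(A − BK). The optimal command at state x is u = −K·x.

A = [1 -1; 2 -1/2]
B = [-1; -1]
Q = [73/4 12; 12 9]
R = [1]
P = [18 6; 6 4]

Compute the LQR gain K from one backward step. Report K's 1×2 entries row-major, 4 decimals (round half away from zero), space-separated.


BᵀP = [-24.0000 -10.0000]
S = R + BᵀPB = [1] + [34.0000] = [35.0000]
BᵀPA = [-44.0000 29.0000]
K = S⁻¹·BᵀPA = [-1.2571 0.8286]
A−BK = [-0.2571 -0.1714; 0.7429 0.3286]
AᵀP(A−BK) = [2.6857 -0.5429; -0.5429 0.9714]
P' = Q + AᵀP(A−BK) = [20.9357 11.4571; 11.4571 9.9714]
tr(P') = 30.9071

-1.2571 0.8286


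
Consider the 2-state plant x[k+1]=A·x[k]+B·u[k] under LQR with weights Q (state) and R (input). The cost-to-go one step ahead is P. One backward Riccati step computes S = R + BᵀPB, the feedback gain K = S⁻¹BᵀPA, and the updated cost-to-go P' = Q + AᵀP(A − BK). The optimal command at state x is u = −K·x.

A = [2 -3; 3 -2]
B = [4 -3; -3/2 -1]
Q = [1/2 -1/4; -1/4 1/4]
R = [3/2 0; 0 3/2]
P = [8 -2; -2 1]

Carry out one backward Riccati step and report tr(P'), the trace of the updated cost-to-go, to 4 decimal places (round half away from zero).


BᵀP = [35.0000 -9.5000; -22.0000 5.0000]
S = R + BᵀPB = [3/2 0; 0 3/2] + [154.2500 -95.5000; -95.5000 61.0000] = [155.7500 -95.5000; -95.5000 62.5000]
BᵀPA = [41.5000 -86.0000; -29.0000 56.0000]
K = S⁻¹·BᵀPA = [-0.2862 -0.0440; -0.9013 0.8288]
A−BK = [0.4409 -0.3377; 1.6694 -1.2371]
AᵀP(A−BK) = [2.7393 -2.1396; -2.1396 1.8050]
P' = Q + AᵀP(A−BK) = [3.2393 -2.3896; -2.3896 2.0550]
tr(P') = 5.2943

5.2943


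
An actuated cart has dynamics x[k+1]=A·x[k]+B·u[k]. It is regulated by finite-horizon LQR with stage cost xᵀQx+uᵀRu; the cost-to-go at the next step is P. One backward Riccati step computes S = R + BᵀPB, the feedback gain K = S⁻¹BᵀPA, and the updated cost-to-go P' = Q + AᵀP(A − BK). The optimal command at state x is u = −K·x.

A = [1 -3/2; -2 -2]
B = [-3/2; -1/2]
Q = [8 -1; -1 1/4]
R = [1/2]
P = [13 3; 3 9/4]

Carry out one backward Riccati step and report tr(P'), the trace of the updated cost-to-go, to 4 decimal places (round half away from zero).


BᵀP = [-21.0000 -5.6250]
S = R + BᵀPB = [1/2] + [34.3125] = [34.8125]
BᵀPA = [-9.7500 42.7500]
K = S⁻¹·BᵀPA = [-0.2801 1.2280]
A−BK = [0.5799 0.3420; -2.1400 -1.3860]
AᵀP(A−BK) = [7.2693 4.4731; 4.4731 3.7527]
P' = Q + AᵀP(A−BK) = [15.2693 3.4731; 3.4731 4.0027]
tr(P') = 19.2720

19.2720


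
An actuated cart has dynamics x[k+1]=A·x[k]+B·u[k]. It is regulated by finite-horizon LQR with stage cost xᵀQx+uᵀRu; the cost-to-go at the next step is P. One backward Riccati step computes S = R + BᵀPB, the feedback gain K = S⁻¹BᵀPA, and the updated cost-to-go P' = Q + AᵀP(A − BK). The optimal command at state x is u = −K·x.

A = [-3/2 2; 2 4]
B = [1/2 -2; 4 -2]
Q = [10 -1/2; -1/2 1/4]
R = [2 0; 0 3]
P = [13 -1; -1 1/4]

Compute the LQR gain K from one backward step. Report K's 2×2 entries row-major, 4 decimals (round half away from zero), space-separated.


0.4722 0.3889 0.8715 -0.8264

BᵀP = [2.5000 0.5000; -24.0000 1.5000]
S = R + BᵀPB = [2 0; 0 3] + [3.2500 -6.0000; -6.0000 45.0000] = [5.2500 -6.0000; -6.0000 48.0000]
BᵀPA = [-2.7500 7.0000; 39.0000 -42.0000]
K = S⁻¹·BᵀPA = [0.4722 0.3889; 0.8715 -0.8264]
A−BK = [0.0069 0.1528; 1.8542 0.7917]
AᵀP(A−BK) = [3.5590 -1.7014; -1.7014 2.5694]
P' = Q + AᵀP(A−BK) = [13.5590 -2.2014; -2.2014 2.8194]
tr(P') = 16.3785


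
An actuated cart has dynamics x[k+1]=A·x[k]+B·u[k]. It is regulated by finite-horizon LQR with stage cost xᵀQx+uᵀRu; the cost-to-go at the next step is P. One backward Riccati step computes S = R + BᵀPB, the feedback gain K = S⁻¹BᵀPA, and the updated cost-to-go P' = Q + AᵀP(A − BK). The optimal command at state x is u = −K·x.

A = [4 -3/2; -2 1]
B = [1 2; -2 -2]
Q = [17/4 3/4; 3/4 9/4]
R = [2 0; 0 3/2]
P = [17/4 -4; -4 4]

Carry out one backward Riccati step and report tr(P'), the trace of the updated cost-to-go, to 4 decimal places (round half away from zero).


9.7120

BᵀP = [12.2500 -12.0000; 16.5000 -16.0000]
S = R + BᵀPB = [2 0; 0 3/2] + [36.2500 48.5000; 48.5000 65.0000] = [38.2500 48.5000; 48.5000 66.5000]
BᵀPA = [73.0000 -30.3750; 98.0000 -40.7500]
K = S⁻¹·BᵀPA = [0.5304 -0.2276; 1.0869 -0.4468]
A−BK = [1.2959 -0.3788; 1.2345 -0.3488]
AᵀP(A−BK) = [2.7694 -1.0999; -1.0999 0.4425]
P' = Q + AᵀP(A−BK) = [7.0194 -0.3499; -0.3499 2.6925]
tr(P') = 9.7120


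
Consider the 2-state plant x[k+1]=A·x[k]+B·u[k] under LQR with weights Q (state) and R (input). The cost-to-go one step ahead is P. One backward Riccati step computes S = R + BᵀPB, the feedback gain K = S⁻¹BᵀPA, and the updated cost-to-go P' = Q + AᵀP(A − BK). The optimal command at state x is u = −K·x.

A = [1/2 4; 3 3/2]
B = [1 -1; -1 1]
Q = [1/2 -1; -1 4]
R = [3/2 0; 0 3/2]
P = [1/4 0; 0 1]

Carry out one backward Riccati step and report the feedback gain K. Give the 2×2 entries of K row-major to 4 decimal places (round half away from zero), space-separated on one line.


BᵀP = [0.2500 -1.0000; -0.2500 1.0000]
S = R + BᵀPB = [3/2 0; 0 3/2] + [1.2500 -1.2500; -1.2500 1.2500] = [2.7500 -1.2500; -1.2500 2.7500]
BᵀPA = [-2.8750 -0.5000; 2.8750 0.5000]
K = S⁻¹·BᵀPA = [-0.7188 -0.1250; 0.7188 0.1250]
A−BK = [1.9375 4.2500; 1.5625 1.2500]
AᵀP(A−BK) = [4.9297 4.2813; 4.2813 6.1250]
P' = Q + AᵀP(A−BK) = [5.4297 3.2813; 3.2813 10.1250]
tr(P') = 15.5547

-0.7188 -0.1250 0.7188 0.1250


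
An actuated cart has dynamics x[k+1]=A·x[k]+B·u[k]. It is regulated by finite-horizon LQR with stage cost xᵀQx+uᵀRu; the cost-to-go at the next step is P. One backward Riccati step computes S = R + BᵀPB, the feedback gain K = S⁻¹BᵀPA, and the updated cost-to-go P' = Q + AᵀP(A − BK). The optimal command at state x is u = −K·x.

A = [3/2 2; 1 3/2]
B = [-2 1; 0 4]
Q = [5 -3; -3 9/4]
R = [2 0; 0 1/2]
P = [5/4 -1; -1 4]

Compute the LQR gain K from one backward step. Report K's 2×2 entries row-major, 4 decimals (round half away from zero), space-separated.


-0.4301 -0.5588 0.2293 0.3476

BᵀP = [-2.5000 2.0000; -2.7500 15.0000]
S = R + BᵀPB = [2 0; 0 1/2] + [5.0000 5.5000; 5.5000 57.2500] = [7.0000 5.5000; 5.5000 57.7500]
BᵀPA = [-1.7500 -2.0000; 10.8750 17.0000]
K = S⁻¹·BᵀPA = [-0.4301 -0.5588; 0.2293 0.3476]
A−BK = [0.4104 0.5348; 0.0829 0.1096]
AᵀP(A−BK) = [0.5663 0.7420; 0.7420 0.9733]
P' = Q + AᵀP(A−BK) = [5.5663 -2.2580; -2.2580 3.2233]
tr(P') = 8.7896


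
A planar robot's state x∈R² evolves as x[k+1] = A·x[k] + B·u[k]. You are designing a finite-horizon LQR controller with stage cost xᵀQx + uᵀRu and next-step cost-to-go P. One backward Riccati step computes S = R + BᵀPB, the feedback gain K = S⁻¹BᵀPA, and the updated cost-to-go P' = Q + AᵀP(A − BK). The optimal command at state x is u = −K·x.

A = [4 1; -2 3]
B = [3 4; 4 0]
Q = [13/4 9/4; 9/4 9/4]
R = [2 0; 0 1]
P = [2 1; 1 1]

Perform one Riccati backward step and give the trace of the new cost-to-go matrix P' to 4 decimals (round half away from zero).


8.1289

BᵀP = [10.0000 7.0000; 8.0000 4.0000]
S = R + BᵀPB = [2 0; 0 1] + [58.0000 40.0000; 40.0000 32.0000] = [60.0000 40.0000; 40.0000 33.0000]
BᵀPA = [26.0000 31.0000; 24.0000 20.0000]
K = S⁻¹·BᵀPA = [-0.2684 0.5868; 1.0526 -0.1053]
A−BK = [0.5947 -0.3395; -0.9263 0.6526]
AᵀP(A−BK) = [1.7158 -0.7316; -0.7316 0.9132]
P' = Q + AᵀP(A−BK) = [4.9658 1.5184; 1.5184 3.1632]
tr(P') = 8.1289


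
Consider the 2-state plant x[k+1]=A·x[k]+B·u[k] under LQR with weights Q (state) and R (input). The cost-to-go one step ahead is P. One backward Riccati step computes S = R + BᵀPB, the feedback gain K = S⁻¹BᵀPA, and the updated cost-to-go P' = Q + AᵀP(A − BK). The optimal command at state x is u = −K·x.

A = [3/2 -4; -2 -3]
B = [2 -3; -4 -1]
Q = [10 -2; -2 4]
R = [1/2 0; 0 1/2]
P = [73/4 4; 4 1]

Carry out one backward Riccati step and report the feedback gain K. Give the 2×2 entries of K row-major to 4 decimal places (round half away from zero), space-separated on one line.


BᵀP = [20.5000 4.0000; -58.7500 -13.0000]
S = R + BᵀPB = [1/2 0; 0 1/2] + [25.0000 -65.5000; -65.5000 189.2500] = [25.5000 -65.5000; -65.5000 189.7500]
BᵀPA = [22.7500 -94.0000; -62.1250 274.0000]
K = S⁻¹·BᵀPA = [0.4516 0.2015; -0.1715 1.5136]
A−BK = [0.0823 0.1377; -0.3653 -0.6804]
AᵀP(A−BK) = [0.1332 -0.0541; -0.0541 1.2252]
P' = Q + AᵀP(A−BK) = [10.1332 -2.0541; -2.0541 5.2252]
tr(P') = 15.3584

0.4516 0.2015 -0.1715 1.5136


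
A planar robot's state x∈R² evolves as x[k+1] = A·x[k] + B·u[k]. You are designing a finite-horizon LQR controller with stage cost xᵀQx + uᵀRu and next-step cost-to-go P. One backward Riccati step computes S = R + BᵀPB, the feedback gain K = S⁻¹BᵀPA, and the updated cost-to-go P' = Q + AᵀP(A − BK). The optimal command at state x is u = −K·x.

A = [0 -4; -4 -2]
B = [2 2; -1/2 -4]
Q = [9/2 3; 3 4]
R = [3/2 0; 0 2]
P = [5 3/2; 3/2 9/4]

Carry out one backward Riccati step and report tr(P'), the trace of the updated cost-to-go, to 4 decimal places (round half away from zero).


BᵀP = [9.2500 1.8750; 4.0000 -6.0000]
S = R + BᵀPB = [3/2 0; 0 2] + [17.5625 11.0000; 11.0000 32.0000] = [19.0625 11.0000; 11.0000 34.0000]
BᵀPA = [-7.5000 -40.7500; 24.0000 -4.0000]
K = S⁻¹·BᵀPA = [-0.9846 -2.5449; 1.0244 0.7057]
A−BK = [-0.0797 -0.3216; -0.3946 -0.4496]
AᵀP(A−BK) = [4.0294 5.9758; 5.9758 12.1167]
P' = Q + AᵀP(A−BK) = [8.5294 8.9758; 8.9758 16.1167]
tr(P') = 24.6461

24.6461


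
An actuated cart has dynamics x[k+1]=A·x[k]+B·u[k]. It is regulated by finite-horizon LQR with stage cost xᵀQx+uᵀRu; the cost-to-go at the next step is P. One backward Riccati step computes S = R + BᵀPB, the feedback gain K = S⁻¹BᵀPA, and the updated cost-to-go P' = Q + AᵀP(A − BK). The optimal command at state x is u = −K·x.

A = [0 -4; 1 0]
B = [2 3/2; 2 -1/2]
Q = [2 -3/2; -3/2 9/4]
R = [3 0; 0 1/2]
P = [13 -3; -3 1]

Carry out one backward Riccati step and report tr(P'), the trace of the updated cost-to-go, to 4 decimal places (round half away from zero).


BᵀP = [20.0000 -4.0000; 21.0000 -5.0000]
S = R + BᵀPB = [3 0; 0 1/2] + [32.0000 32.0000; 32.0000 34.0000] = [35.0000 32.0000; 32.0000 34.5000]
BᵀPA = [-4.0000 -80.0000; -5.0000 -84.0000]
K = S⁻¹·BᵀPA = [0.1199 -0.3924; -0.2561 -2.0708]
A−BK = [0.1444 -0.1090; 0.6322 -0.2507]
AᵀP(A−BK) = [0.1989 0.0763; 0.0763 2.6594]
P' = Q + AᵀP(A−BK) = [2.1989 -1.4237; -1.4237 4.9094]
tr(P') = 7.1083

7.1083


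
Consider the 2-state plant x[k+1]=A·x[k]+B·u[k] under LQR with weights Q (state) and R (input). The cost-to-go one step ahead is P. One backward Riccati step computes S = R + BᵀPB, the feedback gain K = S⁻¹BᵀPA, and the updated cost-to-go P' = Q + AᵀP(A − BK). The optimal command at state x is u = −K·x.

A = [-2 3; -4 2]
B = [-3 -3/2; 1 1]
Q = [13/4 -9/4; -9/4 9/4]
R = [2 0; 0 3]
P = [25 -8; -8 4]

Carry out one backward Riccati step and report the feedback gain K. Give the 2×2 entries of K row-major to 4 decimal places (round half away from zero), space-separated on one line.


0.5467 -0.8311 -0.6461 0.2549

BᵀP = [-83.0000 28.0000; -45.5000 16.0000]
S = R + BᵀPB = [2 0; 0 3] + [277.0000 152.5000; 152.5000 84.2500] = [279.0000 152.5000; 152.5000 87.2500]
BᵀPA = [54.0000 -193.0000; 27.0000 -104.5000]
K = S⁻¹·BᵀPA = [0.5467 -0.8311; -0.6461 0.2549]
A−BK = [-1.3290 0.8891; -3.9006 2.5762]
AᵀP(A−BK) = [23.9227 -16.0037; -16.0037 11.2379]
P' = Q + AᵀP(A−BK) = [27.1727 -18.2537; -18.2537 13.4879]
tr(P') = 40.6606


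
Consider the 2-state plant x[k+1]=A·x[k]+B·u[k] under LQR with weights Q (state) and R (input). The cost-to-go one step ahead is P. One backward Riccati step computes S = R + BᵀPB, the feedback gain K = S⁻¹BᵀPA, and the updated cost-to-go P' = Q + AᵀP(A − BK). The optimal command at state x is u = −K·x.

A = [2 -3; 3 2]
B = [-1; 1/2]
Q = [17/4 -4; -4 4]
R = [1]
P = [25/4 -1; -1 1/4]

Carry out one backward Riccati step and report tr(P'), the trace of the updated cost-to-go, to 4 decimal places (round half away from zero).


19.5150

BᵀP = [-6.7500 1.1250]
S = R + BᵀPB = [1] + [7.3125] = [8.3125]
BᵀPA = [-10.1250 22.5000]
K = S⁻¹·BᵀPA = [-1.2180 2.7068]
A−BK = [0.7820 -0.2932; 3.6090 0.6466]
AᵀP(A−BK) = [2.9173 -3.5940; -3.5940 8.3477]
P' = Q + AᵀP(A−BK) = [7.1673 -7.5940; -7.5940 12.3477]
tr(P') = 19.5150


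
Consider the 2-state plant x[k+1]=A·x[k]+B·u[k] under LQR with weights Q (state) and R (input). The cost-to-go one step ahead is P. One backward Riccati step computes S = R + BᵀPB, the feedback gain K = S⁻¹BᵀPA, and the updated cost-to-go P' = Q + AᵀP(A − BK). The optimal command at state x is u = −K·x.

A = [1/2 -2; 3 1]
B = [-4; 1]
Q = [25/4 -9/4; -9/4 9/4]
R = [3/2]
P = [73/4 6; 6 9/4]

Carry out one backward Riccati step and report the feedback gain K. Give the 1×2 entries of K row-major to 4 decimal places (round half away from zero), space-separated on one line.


BᵀP = [-67.0000 -21.7500]
S = R + BᵀPB = [3/2] + [246.2500] = [247.7500]
BᵀPA = [-98.7500 112.2500]
K = S⁻¹·BᵀPA = [-0.3986 0.4531]
A−BK = [-1.0943 -0.1877; 3.3986 0.5469]
AᵀP(A−BK) = [3.4520 0.2414; 0.2414 0.3920]
P' = Q + AᵀP(A−BK) = [9.7020 -2.0086; -2.0086 2.6420]
tr(P') = 12.3440

-0.3986 0.4531


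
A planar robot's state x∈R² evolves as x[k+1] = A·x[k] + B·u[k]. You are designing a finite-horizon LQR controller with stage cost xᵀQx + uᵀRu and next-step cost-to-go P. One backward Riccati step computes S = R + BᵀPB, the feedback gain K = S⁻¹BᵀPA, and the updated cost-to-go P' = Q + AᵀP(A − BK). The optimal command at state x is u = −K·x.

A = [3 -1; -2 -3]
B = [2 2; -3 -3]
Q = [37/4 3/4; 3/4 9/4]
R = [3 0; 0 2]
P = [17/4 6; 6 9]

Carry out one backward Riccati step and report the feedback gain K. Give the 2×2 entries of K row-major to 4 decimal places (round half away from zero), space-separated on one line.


BᵀP = [-9.5000 -15.0000; -9.5000 -15.0000]
S = R + BᵀPB = [3 0; 0 2] + [26.0000 26.0000; 26.0000 26.0000] = [29.0000 26.0000; 26.0000 28.0000]
BᵀPA = [1.5000 54.5000; 1.5000 54.5000]
K = S⁻¹·BᵀPA = [0.0221 0.8015; 0.0331 1.2022]
A−BK = [2.8897 -5.0074; -1.8346 3.0110]
AᵀP(A−BK) = [2.1673 -3.7555; -3.7555 12.0496]
P' = Q + AᵀP(A−BK) = [11.4173 -3.0055; -3.0055 14.2996]
tr(P') = 25.7169

0.0221 0.8015 0.0331 1.2022


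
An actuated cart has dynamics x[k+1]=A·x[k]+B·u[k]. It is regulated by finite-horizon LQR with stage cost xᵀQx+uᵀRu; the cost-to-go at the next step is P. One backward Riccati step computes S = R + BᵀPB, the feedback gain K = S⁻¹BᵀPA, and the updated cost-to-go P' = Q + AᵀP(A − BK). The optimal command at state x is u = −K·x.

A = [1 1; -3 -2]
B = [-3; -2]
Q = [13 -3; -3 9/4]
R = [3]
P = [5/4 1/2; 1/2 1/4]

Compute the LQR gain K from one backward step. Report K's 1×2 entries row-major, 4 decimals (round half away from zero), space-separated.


0.0588 -0.0353

BᵀP = [-4.7500 -2.0000]
S = R + BᵀPB = [3] + [18.2500] = [21.2500]
BᵀPA = [1.2500 -0.7500]
K = S⁻¹·BᵀPA = [0.0588 -0.0353]
A−BK = [1.1765 0.8941; -2.8824 -2.0706]
AᵀP(A−BK) = [0.4265 0.2941; 0.2941 0.2235]
P' = Q + AᵀP(A−BK) = [13.4265 -2.7059; -2.7059 2.4735]
tr(P') = 15.9000


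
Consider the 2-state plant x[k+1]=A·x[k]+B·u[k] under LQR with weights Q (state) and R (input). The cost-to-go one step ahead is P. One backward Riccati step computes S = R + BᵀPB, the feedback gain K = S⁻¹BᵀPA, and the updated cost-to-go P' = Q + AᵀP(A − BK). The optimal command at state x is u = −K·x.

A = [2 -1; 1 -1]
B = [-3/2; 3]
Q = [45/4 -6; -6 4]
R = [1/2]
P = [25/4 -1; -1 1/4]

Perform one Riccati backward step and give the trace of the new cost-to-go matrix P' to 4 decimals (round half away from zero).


17.4159

BᵀP = [-12.3750 2.2500]
S = R + BᵀPB = [1/2] + [25.3125] = [25.8125]
BᵀPA = [-22.5000 10.1250]
K = S⁻¹·BᵀPA = [-0.8717 0.3923]
A−BK = [0.6925 -0.4116; 3.6150 -2.1768]
AᵀP(A−BK) = [1.6374 -0.9243; -0.9243 0.5285]
P' = Q + AᵀP(A−BK) = [12.8874 -6.9243; -6.9243 4.5285]
tr(P') = 17.4159


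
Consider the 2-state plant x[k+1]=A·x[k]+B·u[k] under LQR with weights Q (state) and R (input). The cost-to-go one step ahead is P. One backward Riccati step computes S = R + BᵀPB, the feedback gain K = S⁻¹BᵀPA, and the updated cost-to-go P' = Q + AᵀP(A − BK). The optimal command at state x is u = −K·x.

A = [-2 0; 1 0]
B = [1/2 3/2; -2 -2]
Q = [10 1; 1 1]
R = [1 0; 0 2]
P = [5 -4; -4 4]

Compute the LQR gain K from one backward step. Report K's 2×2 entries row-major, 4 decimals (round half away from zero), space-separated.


-0.3507 0.0000 -0.6096 0.0000

BᵀP = [10.5000 -10.0000; 15.5000 -14.0000]
S = R + BᵀPB = [1 0; 0 2] + [25.2500 35.7500; 35.7500 51.2500] = [26.2500 35.7500; 35.7500 53.2500]
BᵀPA = [-31.0000 0.0000; -45.0000 0.0000]
K = S⁻¹·BᵀPA = [-0.3507 0.0000; -0.6096 0.0000]
A−BK = [-0.9102 0.0000; -0.9207 0.0000]
AᵀP(A−BK) = [1.6952 0.0000; 0.0000 0.0000]
P' = Q + AᵀP(A−BK) = [11.6952 1.0000; 1.0000 1.0000]
tr(P') = 12.6952


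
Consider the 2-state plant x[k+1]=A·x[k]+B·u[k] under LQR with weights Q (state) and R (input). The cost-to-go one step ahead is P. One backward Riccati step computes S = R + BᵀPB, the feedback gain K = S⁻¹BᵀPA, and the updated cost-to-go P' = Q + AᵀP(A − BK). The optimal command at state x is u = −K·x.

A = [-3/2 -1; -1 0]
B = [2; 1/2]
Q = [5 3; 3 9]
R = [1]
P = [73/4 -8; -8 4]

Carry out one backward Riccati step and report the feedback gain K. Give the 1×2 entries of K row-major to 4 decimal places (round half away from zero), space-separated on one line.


-0.5890 -0.5508

BᵀP = [32.5000 -14.0000]
S = R + BᵀPB = [1] + [58.0000] = [59.0000]
BᵀPA = [-34.7500 -32.5000]
K = S⁻¹·BᵀPA = [-0.5890 -0.5508]
A−BK = [-0.3220 0.1017; -0.7055 0.2754]
AᵀP(A−BK) = [0.5953 0.2331; 0.2331 0.3475]
P' = Q + AᵀP(A−BK) = [5.5953 3.2331; 3.2331 9.3475]
tr(P') = 14.9428


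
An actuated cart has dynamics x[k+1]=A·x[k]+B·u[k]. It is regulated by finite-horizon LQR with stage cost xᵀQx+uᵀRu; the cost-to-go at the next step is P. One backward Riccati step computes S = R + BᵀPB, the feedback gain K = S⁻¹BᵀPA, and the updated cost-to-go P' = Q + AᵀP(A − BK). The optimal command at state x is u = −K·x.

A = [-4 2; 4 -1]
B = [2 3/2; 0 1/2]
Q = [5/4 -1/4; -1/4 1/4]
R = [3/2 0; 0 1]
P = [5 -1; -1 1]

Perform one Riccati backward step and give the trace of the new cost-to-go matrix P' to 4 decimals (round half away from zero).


BᵀP = [10.0000 -2.0000; 7.0000 -1.0000]
S = R + BᵀPB = [3/2 0; 0 1] + [20.0000 14.0000; 14.0000 10.0000] = [21.5000 14.0000; 14.0000 11.0000]
BᵀPA = [-48.0000 22.0000; -32.0000 15.0000]
K = S⁻¹·BᵀPA = [-1.9753 0.7901; -0.3951 0.3580]
A−BK = [0.5432 -0.1173; 4.1975 -1.1790]
AᵀP(A−BK) = [20.5432 -6.6173; -6.6173 2.2469]
P' = Q + AᵀP(A−BK) = [21.7932 -6.8673; -6.8673 2.4969]
tr(P') = 24.2901

24.2901
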